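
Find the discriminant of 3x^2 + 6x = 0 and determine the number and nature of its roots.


For ax^2 + bx + c = 0, discriminant D = b^2 - 4ac
Here a = 3, b = 6, c = 0
D = (6)^2 - 4(3)(0) = 36 - 0 = 36

D = 36 > 0 and is a perfect square (sqrt = 6)
The equation has 2 distinct real rational roots.

Discriminant = 36, 2 distinct real rational roots


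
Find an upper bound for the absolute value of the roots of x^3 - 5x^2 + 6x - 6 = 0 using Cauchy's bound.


Cauchy's bound: all roots r satisfy |r| <= 1 + max(|a_i/a_n|) for i = 0,...,n-1
where a_n is the leading coefficient.

Coefficients: [1, -5, 6, -6]
Leading coefficient a_n = 1
Ratios |a_i/a_n|: 5, 6, 6
Maximum ratio: 6
Cauchy's bound: |r| <= 1 + 6 = 7

Upper bound = 7


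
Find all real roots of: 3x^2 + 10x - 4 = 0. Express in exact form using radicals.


Using the quadratic formula: x = (-b ± sqrt(b^2 - 4ac)) / (2a)
Here a = 3, b = 10, c = -4
Discriminant = b^2 - 4ac = 10^2 - 4(3)(-4) = 100 + 48 = 148
Since discriminant = 148 > 0, there are two real roots.
x = (-10 ± 2*sqrt(37)) / 6
Simplifying: x = (-5 ± sqrt(37)) / 3
Numerically: x ≈ 0.3609 or x ≈ -3.6943

x = (-5 + sqrt(37)) / 3 or x = (-5 - sqrt(37)) / 3


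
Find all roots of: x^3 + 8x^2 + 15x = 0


The constant term is 0, so x = 0 is a root. Factor out x:
  x^2 + 8x + 15 = 0
Solve the quadratic x^2 + 8x + 15 = 0: discriminant = 8^2 - 4(1)(15) = 64 - 60 = 4.
sqrt(4) = 2, so x = (-8 ± 2)/2: x = -3 or x = -5.
Collecting all roots found:

x = -5, x = -3, x = 0


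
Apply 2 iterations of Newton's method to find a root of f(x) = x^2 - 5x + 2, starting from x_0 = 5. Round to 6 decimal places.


Newton's method: x_(n+1) = x_n - f(x_n)/f'(x_n)
f(x) = x^2 - 5x + 2
f'(x) = 2x - 5

Iteration 1:
  f(5.000000) = 2.000000
  f'(5.000000) = 5.000000
  x_1 = 5.000000 - (2.000000)/(5.000000) = 4.600000

Iteration 2:
  f(4.600000) = 0.160000
  f'(4.600000) = 4.200000
  x_2 = 4.600000 - (0.160000)/(4.200000) = 4.561905

x_2 = 4.561905


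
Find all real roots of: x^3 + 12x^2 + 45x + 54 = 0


Let p(x) = x^3 + 12x^2 + 45x + 54. By the rational root theorem (leading coefficient 1), any rational root is an integer divisor of 54: try ±1, ±2, ... in turn.
Test x = 1: value = 112 ≠ 0.
Test x = -1: value = 20 ≠ 0.
Test x = 2: value = 200 ≠ 0.
Test x = -2: value = 4 ≠ 0.
Test x = 3: value = 324 ≠ 0.
Test x = -3: value = 0 ✓, so (x + 3) is a factor.
Synthetic division by (x + 3): bring down 1; 1(-3) + 12 = 9; 9(-3) + 45 = 18; 18(-3) + 54 = 0 → quotient x^2 + 9x + 18, remainder 0.
Solve the quadratic x^2 + 9x + 18 = 0: discriminant = 9^2 - 4(1)(18) = 81 - 72 = 9.
sqrt(9) = 3, so x = (-9 ± 3)/2: x = -3 or x = -6.

x = -6, x = -3 (multiplicity 2)


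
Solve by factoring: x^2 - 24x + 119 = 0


We need two numbers that multiply to 119 and add to -24.
Those numbers are -7 and -17 (since (-7) * (-17) = 119 and (-7) + (-17) = -24).
So x^2 - 24x + 119 = (x - 7)(x - 17) = 0
Setting each factor to zero: x = 7 or x = 17

x = 7, x = 17


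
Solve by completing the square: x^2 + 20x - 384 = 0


Start: x^2 + 20x - 384 = 0
Move constant: x^2 + 20x = 384
Half of 20 is 10, squared is 100
Add 100 to both sides: x^2 + 20x + 100 = 484
(x + 10)^2 = 484
x + 10 = ±22
x = -10 + 22 = 12 or x = -10 - 22 = -32

x = -32, x = 12


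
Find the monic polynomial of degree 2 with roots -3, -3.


A monic polynomial with roots -3, -3 is:
p(x) = (x + 3)(x + 3)
After multiplying by (x + 3): x + 3
After multiplying by (x + 3): x^2 + 6x + 9

x^2 + 6x + 9


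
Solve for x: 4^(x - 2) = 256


Express both sides with the same base.
256 = 4^4
Since the bases match, equate exponents: x - 2 = 4
So x = 4 - (-2) = 6

x = 6


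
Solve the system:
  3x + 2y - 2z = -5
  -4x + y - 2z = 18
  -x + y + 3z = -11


Using Cramer's rule. Expand each determinant along the first row.
D  = 3*[1*3 - (-2)*1] - 2*[(-4)*3 - (-2)*(-1)] + (-2)*[(-4)*1 - 1*(-1)]
  = 3*(5) - 2*(-14) + (-2)*(-3) = 49
Dx = (-5)*[1*3 - (-2)*1] - 2*[18*3 - (-2)*(-11)] + (-2)*[18*1 - 1*(-11)]
  = (-5)*(5) - 2*(32) + (-2)*(29) = -147
Dy = 3*[18*3 - (-2)*(-11)] - (-5)*[(-4)*3 - (-2)*(-1)] + (-2)*[(-4)*(-11) - 18*(-1)]
  = 3*(32) - (-5)*(-14) + (-2)*(62) = -98
Dz = 3*[1*(-11) - 18*1] - 2*[(-4)*(-11) - 18*(-1)] + (-5)*[(-4)*1 - 1*(-1)]
  = 3*(-29) - 2*(62) + (-5)*(-3) = -196
x = Dx/D = -147/49 = -3, y = Dy/D = -98/49 = -2, z = Dz/D = -196/49 = -4
Check eq1: (3)(-3) + (2)(-2) + (-2)(-4) = -5 = -5 ✓
Check eq2: (-4)(-3) + (1)(-2) + (-2)(-4) = 18 = 18 ✓
Check eq3: (-1)(-3) + (1)(-2) + (3)(-4) = -11 = -11 ✓

x = -3, y = -2, z = -4


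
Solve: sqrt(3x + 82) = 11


Square both sides: 3x + 82 = 11^2 = 121
3x = 121 - 82 = 39
x = 13
Check: sqrt(3*13 + 82) = sqrt(121) = 11 ✓

x = 13


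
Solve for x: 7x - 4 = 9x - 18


Starting with: 7x - 4 = 9x - 18
Move all x terms to left: (7 - 9)x = -18 + 4
Simplify: -2x = -14
Divide both sides by -2: x = 7

x = 7


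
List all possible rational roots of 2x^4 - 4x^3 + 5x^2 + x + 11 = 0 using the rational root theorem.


Rational root theorem: possible roots are ±p/q where:
  p divides the constant term (11): p ∈ {1, 11}
  q divides the leading coefficient (2): q ∈ {1, 2}

All possible rational roots: -11, -11/2, -1, -1/2, 1/2, 1, 11/2, 11

-11, -11/2, -1, -1/2, 1/2, 1, 11/2, 11


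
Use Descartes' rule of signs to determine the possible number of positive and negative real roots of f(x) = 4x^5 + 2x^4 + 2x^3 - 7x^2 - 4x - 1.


Descartes' rule of signs:

For positive roots, count sign changes in f(x) = 4x^5 + 2x^4 + 2x^3 - 7x^2 - 4x - 1:
Signs of coefficients: +, +, +, -, -, -
Number of sign changes: 1
Possible positive real roots: 1

For negative roots, examine f(-x) = -4x^5 + 2x^4 - 2x^3 - 7x^2 + 4x - 1:
Signs of coefficients: -, +, -, -, +, -
Number of sign changes: 4
Possible negative real roots: 4, 2, 0

Positive roots: 1; Negative roots: 4 or 2 or 0


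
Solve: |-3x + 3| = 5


An absolute value equation |expr| = 5 gives two cases:
Case 1: -3x + 3 = 5
  -3x = 2, so x = -2/3
Case 2: -3x + 3 = -5
  -3x = -8, so x = 8/3

x = -2/3, x = 8/3


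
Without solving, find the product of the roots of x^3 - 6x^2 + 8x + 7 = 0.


By Vieta's formulas for x^3 + bx^2 + cx + d = 0:
  r1 + r2 + r3 = -b/a = 6
  r1*r2 + r1*r3 + r2*r3 = c/a = 8
  r1*r2*r3 = -d/a = -7


Product = -7


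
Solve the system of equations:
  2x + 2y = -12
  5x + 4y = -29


Using Cramer's rule:
Determinant D = (2)(4) - (5)(2) = 8 - 10 = -2
Dx = (-12)(4) - (-29)(2) = -48 + 58 = 10
Dy = (2)(-29) - (5)(-12) = -58 + 60 = 2
x = Dx/D = 10/-2 = -5
y = Dy/D = 2/-2 = -1

x = -5, y = -1


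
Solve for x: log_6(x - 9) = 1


Convert to exponential form: x - 9 = 6^1 = 6
x = 6 + 9 = 15
Check: log_6(15 - 9) = log_6(6) = log_6(6) = 1 ✓

x = 15


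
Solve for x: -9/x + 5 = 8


Subtract 5 from both sides: -9/x = 3
Multiply both sides by x: -9 = 3 * x
Divide by 3: x = -3

x = -3


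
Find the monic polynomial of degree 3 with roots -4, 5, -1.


A monic polynomial with roots -4, 5, -1 is:
p(x) = (x + 4)(x - 5)(x + 1)
After multiplying by (x + 4): x + 4
After multiplying by (x - 5): x^2 - x - 20
After multiplying by (x + 1): x^3 - 21x - 20

x^3 - 21x - 20


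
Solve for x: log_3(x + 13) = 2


Convert to exponential form: x + 13 = 3^2 = 9
x = 9 - 13 = -4
Check: log_3(-4 + 13) = log_3(9) = log_3(9) = 2 ✓

x = -4


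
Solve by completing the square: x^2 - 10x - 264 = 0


Start: x^2 - 10x - 264 = 0
Move constant: x^2 - 10x = 264
Half of -10 is -5, squared is 25
Add 25 to both sides: x^2 - 10x + 25 = 289
(x - 5)^2 = 289
x - 5 = ±17
x = 5 + 17 = 22 or x = 5 - 17 = -12

x = -12, x = 22


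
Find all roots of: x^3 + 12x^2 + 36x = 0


The constant term is 0, so x = 0 is a root. Factor out x:
  x^2 + 12x + 36 = 0
Solve the quadratic x^2 + 12x + 36 = 0: discriminant = 12^2 - 4(1)(36) = 144 - 144 = 0.
Discriminant = 0, so a double root: x = -12/2 = -6.
Collecting all roots found:

x = -6 (multiplicity 2), x = 0


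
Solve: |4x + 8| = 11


An absolute value equation |expr| = 11 gives two cases:
Case 1: 4x + 8 = 11
  4x = 3, so x = 3/4
Case 2: 4x + 8 = -11
  4x = -19, so x = -19/4

x = -19/4, x = 3/4


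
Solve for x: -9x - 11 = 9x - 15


Starting with: -9x - 11 = 9x - 15
Move all x terms to left: (-9 - 9)x = -15 + 11
Simplify: -18x = -4
Divide both sides by -18: x = 2/9

x = 2/9


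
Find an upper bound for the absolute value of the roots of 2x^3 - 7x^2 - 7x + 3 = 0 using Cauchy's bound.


Cauchy's bound: all roots r satisfy |r| <= 1 + max(|a_i/a_n|) for i = 0,...,n-1
where a_n is the leading coefficient.

Coefficients: [2, -7, -7, 3]
Leading coefficient a_n = 2
Ratios |a_i/a_n|: 7/2, 7/2, 3/2
Maximum ratio: 7/2
Cauchy's bound: |r| <= 1 + 7/2 = 9/2

Upper bound = 9/2


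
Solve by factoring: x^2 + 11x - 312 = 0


We need two numbers that multiply to -312 and add to 11.
Those numbers are -13 and 24 (since (-13) * 24 = -312 and (-13) + 24 = 11).
So x^2 + 11x - 312 = (x - 13)(x + 24) = 0
Setting each factor to zero: x = 13 or x = -24

x = -24, x = 13


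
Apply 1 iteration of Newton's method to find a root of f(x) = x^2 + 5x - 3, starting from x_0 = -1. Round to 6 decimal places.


Newton's method: x_(n+1) = x_n - f(x_n)/f'(x_n)
f(x) = x^2 + 5x - 3
f'(x) = 2x + 5

Iteration 1:
  f(-1.000000) = -7.000000
  f'(-1.000000) = 3.000000
  x_1 = -1.000000 - (-7.000000)/(3.000000) = 1.333333

x_1 = 1.333333


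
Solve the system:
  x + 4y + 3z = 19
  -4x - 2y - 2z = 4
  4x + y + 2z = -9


Using Cramer's rule. Expand each determinant along the first row.
D  = 1*[(-2)*2 - (-2)*1] - 4*[(-4)*2 - (-2)*4] + 3*[(-4)*1 - (-2)*4]
  = 1*(-2) - 4*(0) + 3*(4) = 10
Dx = 19*[(-2)*2 - (-2)*1] - 4*[4*2 - (-2)*(-9)] + 3*[4*1 - (-2)*(-9)]
  = 19*(-2) - 4*(-10) + 3*(-14) = -40
Dy = 1*[4*2 - (-2)*(-9)] - 19*[(-4)*2 - (-2)*4] + 3*[(-4)*(-9) - 4*4]
  = 1*(-10) - 19*(0) + 3*(20) = 50
Dz = 1*[(-2)*(-9) - 4*1] - 4*[(-4)*(-9) - 4*4] + 19*[(-4)*1 - (-2)*4]
  = 1*(14) - 4*(20) + 19*(4) = 10
x = Dx/D = -40/10 = -4, y = Dy/D = 50/10 = 5, z = Dz/D = 10/10 = 1
Check eq1: (1)(-4) + (4)(5) + (3)(1) = 19 = 19 ✓
Check eq2: (-4)(-4) + (-2)(5) + (-2)(1) = 4 = 4 ✓
Check eq3: (4)(-4) + (1)(5) + (2)(1) = -9 = -9 ✓

x = -4, y = 5, z = 1


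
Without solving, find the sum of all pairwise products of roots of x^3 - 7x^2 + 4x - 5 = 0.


By Vieta's formulas for x^3 + bx^2 + cx + d = 0:
  r1 + r2 + r3 = -b/a = 7
  r1*r2 + r1*r3 + r2*r3 = c/a = 4
  r1*r2*r3 = -d/a = 5


Sum of pairwise products = 4


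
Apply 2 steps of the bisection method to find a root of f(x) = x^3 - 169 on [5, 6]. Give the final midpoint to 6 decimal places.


f(x) = x^3 - 169
f(5) = -44 < 0
f(6) = 47 > 0

Step 1: midpoint = (5.000000 + 6.000000)/2 = 5.500000
  f(5.500000) = -2.625000
  f(mid) < 0, so root is in [5.500000, 6.000000]

Step 2: midpoint = (5.500000 + 6.000000)/2 = 5.750000
  f(5.750000) = 21.109375
  f(mid) > 0, so root is in [5.500000, 5.750000]

midpoint = 5.750000


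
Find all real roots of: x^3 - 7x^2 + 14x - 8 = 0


Let p(x) = x^3 - 7x^2 + 14x - 8. By the rational root theorem (leading coefficient 1), any rational root is an integer divisor of 8: try ±1, ±2, ... in turn.
Test x = 1: value = 0 ✓, so (x - 1) is a factor.
Synthetic division by (x - 1): bring down 1; 1(1) - 7 = -6; (-6)(1) + 14 = 8; 8(1) - 8 = 0 → quotient x^2 - 6x + 8, remainder 0.
Solve the quadratic x^2 - 6x + 8 = 0: discriminant = (-6)^2 - 4(1)(8) = 36 - 32 = 4.
sqrt(4) = 2, so x = (6 ± 2)/2: x = 4 or x = 2.

x = 1, x = 2, x = 4


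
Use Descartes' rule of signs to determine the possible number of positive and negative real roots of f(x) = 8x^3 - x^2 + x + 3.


Descartes' rule of signs:

For positive roots, count sign changes in f(x) = 8x^3 - x^2 + x + 3:
Signs of coefficients: +, -, +, +
Number of sign changes: 2
Possible positive real roots: 2, 0

For negative roots, examine f(-x) = -8x^3 - x^2 - x + 3:
Signs of coefficients: -, -, -, +
Number of sign changes: 1
Possible negative real roots: 1

Positive roots: 2 or 0; Negative roots: 1


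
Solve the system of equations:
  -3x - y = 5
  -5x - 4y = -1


Using Cramer's rule:
Determinant D = (-3)(-4) - (-5)(-1) = 12 - 5 = 7
Dx = (5)(-4) - (-1)(-1) = -20 - 1 = -21
Dy = (-3)(-1) - (-5)(5) = 3 + 25 = 28
x = Dx/D = -21/7 = -3
y = Dy/D = 28/7 = 4

x = -3, y = 4


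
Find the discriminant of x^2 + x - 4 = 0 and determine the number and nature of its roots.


For ax^2 + bx + c = 0, discriminant D = b^2 - 4ac
Here a = 1, b = 1, c = -4
D = (1)^2 - 4(1)(-4) = 1 + 16 = 17

D = 17 > 0 but not a perfect square
The equation has 2 distinct real irrational roots.

Discriminant = 17, 2 distinct real irrational roots


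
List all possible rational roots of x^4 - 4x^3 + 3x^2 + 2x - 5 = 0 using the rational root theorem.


Rational root theorem: possible roots are ±p/q where:
  p divides the constant term (-5): p ∈ {1, 5}
  q divides the leading coefficient (1): q ∈ {1}

All possible rational roots: -5, -1, 1, 5

-5, -1, 1, 5


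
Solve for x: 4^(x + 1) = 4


Express both sides with the same base.
4 = 4^1
Since the bases match, equate exponents: x + 1 = 1
So x = 1 - (1) = 0

x = 0


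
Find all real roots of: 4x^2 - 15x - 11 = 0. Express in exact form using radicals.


Using the quadratic formula: x = (-b ± sqrt(b^2 - 4ac)) / (2a)
Here a = 4, b = -15, c = -11
Discriminant = b^2 - 4ac = (-15)^2 - 4(4)(-11) = 225 + 176 = 401
Since discriminant = 401 > 0, there are two real roots.
x = (15 ± sqrt(401)) / 8
Numerically: x ≈ 4.3781 or x ≈ -0.6281

x = (15 + sqrt(401)) / 8 or x = (15 - sqrt(401)) / 8


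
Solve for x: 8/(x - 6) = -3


Multiply both sides by (x - 6): 8 = -3(x - 6)
Distribute: 8 = -3x + 18
-3x = 8 - 18 = -10
x = 10/3

x = 10/3


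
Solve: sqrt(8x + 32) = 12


Square both sides: 8x + 32 = 12^2 = 144
8x = 144 - 32 = 112
x = 14
Check: sqrt(8*14 + 32) = sqrt(144) = 12 ✓

x = 14


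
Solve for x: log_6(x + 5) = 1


Convert to exponential form: x + 5 = 6^1 = 6
x = 6 - 5 = 1
Check: log_6(1 + 5) = log_6(6) = log_6(6) = 1 ✓

x = 1


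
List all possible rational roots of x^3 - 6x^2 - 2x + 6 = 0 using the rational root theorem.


Rational root theorem: possible roots are ±p/q where:
  p divides the constant term (6): p ∈ {1, 2, 3, 6}
  q divides the leading coefficient (1): q ∈ {1}

All possible rational roots: -6, -3, -2, -1, 1, 2, 3, 6

-6, -3, -2, -1, 1, 2, 3, 6


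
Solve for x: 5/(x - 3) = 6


Multiply both sides by (x - 3): 5 = 6(x - 3)
Distribute: 5 = 6x - 18
6x = 5 + 18 = 23
x = 23/6

x = 23/6


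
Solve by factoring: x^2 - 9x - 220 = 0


We need two numbers that multiply to -220 and add to -9.
Those numbers are -20 and 11 (since (-20) * 11 = -220 and (-20) + 11 = -9).
So x^2 - 9x - 220 = (x - 20)(x + 11) = 0
Setting each factor to zero: x = 20 or x = -11

x = -11, x = 20


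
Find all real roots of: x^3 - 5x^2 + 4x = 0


The constant term is 0, so x = 0 is a root. Factor out x:
  x(x^2 - 5x + 4) = 0
Solve the quadratic x^2 - 5x + 4 = 0: discriminant = (-5)^2 - 4(1)(4) = 25 - 16 = 9.
sqrt(9) = 3, so x = (5 ± 3)/2: x = 4 or x = 1.

x = 0, x = 1, x = 4


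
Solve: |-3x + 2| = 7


An absolute value equation |expr| = 7 gives two cases:
Case 1: -3x + 2 = 7
  -3x = 5, so x = -5/3
Case 2: -3x + 2 = -7
  -3x = -9, so x = 3

x = -5/3, x = 3


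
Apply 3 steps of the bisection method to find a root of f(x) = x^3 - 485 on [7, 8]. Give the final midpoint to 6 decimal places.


f(x) = x^3 - 485
f(7) = -142 < 0
f(8) = 27 > 0

Step 1: midpoint = (7.000000 + 8.000000)/2 = 7.500000
  f(7.500000) = -63.125000
  f(mid) < 0, so root is in [7.500000, 8.000000]

Step 2: midpoint = (7.500000 + 8.000000)/2 = 7.750000
  f(7.750000) = -19.515625
  f(mid) < 0, so root is in [7.750000, 8.000000]

Step 3: midpoint = (7.750000 + 8.000000)/2 = 7.875000
  f(7.875000) = 3.373047
  f(mid) > 0, so root is in [7.750000, 7.875000]

midpoint = 7.875000


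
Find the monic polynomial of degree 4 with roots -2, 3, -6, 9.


A monic polynomial with roots -2, 3, -6, 9 is:
p(x) = (x + 2)(x - 3)(x + 6)(x - 9)
After multiplying by (x + 2): x + 2
After multiplying by (x - 3): x^2 - x - 6
After multiplying by (x + 6): x^3 + 5x^2 - 12x - 36
After multiplying by (x - 9): x^4 - 4x^3 - 57x^2 + 72x + 324

x^4 - 4x^3 - 57x^2 + 72x + 324


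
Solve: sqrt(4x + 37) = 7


Square both sides: 4x + 37 = 7^2 = 49
4x = 49 - 37 = 12
x = 3
Check: sqrt(4*3 + 37) = sqrt(49) = 7 ✓

x = 3


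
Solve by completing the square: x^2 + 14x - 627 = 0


Start: x^2 + 14x - 627 = 0
Move constant: x^2 + 14x = 627
Half of 14 is 7, squared is 49
Add 49 to both sides: x^2 + 14x + 49 = 676
(x + 7)^2 = 676
x + 7 = ±26
x = -7 + 26 = 19 or x = -7 - 26 = -33

x = -33, x = 19


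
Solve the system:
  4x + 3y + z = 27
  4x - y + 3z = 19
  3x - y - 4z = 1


Using Cramer's rule. Expand each determinant along the first row.
D  = 4*[(-1)*(-4) - 3*(-1)] - 3*[4*(-4) - 3*3] + 1*[4*(-1) - (-1)*3]
  = 4*(7) - 3*(-25) + 1*(-1) = 102
Dx = 27*[(-1)*(-4) - 3*(-1)] - 3*[19*(-4) - 3*1] + 1*[19*(-1) - (-1)*1]
  = 27*(7) - 3*(-79) + 1*(-18) = 408
Dy = 4*[19*(-4) - 3*1] - 27*[4*(-4) - 3*3] + 1*[4*1 - 19*3]
  = 4*(-79) - 27*(-25) + 1*(-53) = 306
Dz = 4*[(-1)*1 - 19*(-1)] - 3*[4*1 - 19*3] + 27*[4*(-1) - (-1)*3]
  = 4*(18) - 3*(-53) + 27*(-1) = 204
x = Dx/D = 408/102 = 4, y = Dy/D = 306/102 = 3, z = Dz/D = 204/102 = 2
Check eq1: (4)(4) + (3)(3) + (1)(2) = 27 = 27 ✓
Check eq2: (4)(4) + (-1)(3) + (3)(2) = 19 = 19 ✓
Check eq3: (3)(4) + (-1)(3) + (-4)(2) = 1 = 1 ✓

x = 4, y = 3, z = 2


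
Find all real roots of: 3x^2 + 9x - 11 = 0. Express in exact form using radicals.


Using the quadratic formula: x = (-b ± sqrt(b^2 - 4ac)) / (2a)
Here a = 3, b = 9, c = -11
Discriminant = b^2 - 4ac = 9^2 - 4(3)(-11) = 81 + 132 = 213
Since discriminant = 213 > 0, there are two real roots.
x = (-9 ± sqrt(213)) / 6
Numerically: x ≈ 0.9324 or x ≈ -3.9324

x = (-9 + sqrt(213)) / 6 or x = (-9 - sqrt(213)) / 6


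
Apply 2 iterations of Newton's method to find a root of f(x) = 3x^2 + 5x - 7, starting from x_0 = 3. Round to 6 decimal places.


Newton's method: x_(n+1) = x_n - f(x_n)/f'(x_n)
f(x) = 3x^2 + 5x - 7
f'(x) = 6x + 5

Iteration 1:
  f(3.000000) = 35.000000
  f'(3.000000) = 23.000000
  x_1 = 3.000000 - (35.000000)/(23.000000) = 1.478261

Iteration 2:
  f(1.478261) = 6.947070
  f'(1.478261) = 13.869565
  x_2 = 1.478261 - (6.947070)/(13.869565) = 0.977375

x_2 = 0.977375


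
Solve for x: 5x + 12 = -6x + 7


Starting with: 5x + 12 = -6x + 7
Move all x terms to left: (5 + 6)x = 7 - 12
Simplify: 11x = -5
Divide both sides by 11: x = -5/11

x = -5/11


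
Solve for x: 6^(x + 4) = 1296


Express both sides with the same base.
1296 = 6^4
Since the bases match, equate exponents: x + 4 = 4
So x = 4 - (4) = 0

x = 0


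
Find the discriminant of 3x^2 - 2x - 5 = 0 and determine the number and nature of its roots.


For ax^2 + bx + c = 0, discriminant D = b^2 - 4ac
Here a = 3, b = -2, c = -5
D = (-2)^2 - 4(3)(-5) = 4 + 60 = 64

D = 64 > 0 and is a perfect square (sqrt = 8)
The equation has 2 distinct real rational roots.

Discriminant = 64, 2 distinct real rational roots


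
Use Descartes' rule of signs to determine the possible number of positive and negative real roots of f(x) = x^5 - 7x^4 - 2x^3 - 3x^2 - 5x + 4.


Descartes' rule of signs:

For positive roots, count sign changes in f(x) = x^5 - 7x^4 - 2x^3 - 3x^2 - 5x + 4:
Signs of coefficients: +, -, -, -, -, +
Number of sign changes: 2
Possible positive real roots: 2, 0

For negative roots, examine f(-x) = -x^5 - 7x^4 + 2x^3 - 3x^2 + 5x + 4:
Signs of coefficients: -, -, +, -, +, +
Number of sign changes: 3
Possible negative real roots: 3, 1

Positive roots: 2 or 0; Negative roots: 3 or 1


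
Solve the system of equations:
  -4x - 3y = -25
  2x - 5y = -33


Using Cramer's rule:
Determinant D = (-4)(-5) - (2)(-3) = 20 + 6 = 26
Dx = (-25)(-5) - (-33)(-3) = 125 - 99 = 26
Dy = (-4)(-33) - (2)(-25) = 132 + 50 = 182
x = Dx/D = 26/26 = 1
y = Dy/D = 182/26 = 7

x = 1, y = 7


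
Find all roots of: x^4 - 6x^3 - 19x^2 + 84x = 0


The constant term is 0, so x = 0 is a root. Factor out x:
  x^3 - 6x^2 - 19x + 84 = 0
Let p(x) = x^3 - 6x^2 - 19x + 84. By the rational root theorem (leading coefficient 1), any rational root is an integer divisor of 84: try ±1, ±2, ... in turn.
Test x = 1: value = 60 ≠ 0.
Test x = -1: value = 96 ≠ 0.
Test x = 2: value = 30 ≠ 0.
Test x = -2: value = 90 ≠ 0.
Test x = 3: value = 0 ✓, so (x - 3) is a factor.
Synthetic division by (x - 3): bring down 1; 1(3) - 6 = -3; (-3)(3) - 19 = -28; (-28)(3) + 84 = 0 → quotient x^2 - 3x - 28, remainder 0.
Solve the quadratic x^2 - 3x - 28 = 0: discriminant = (-3)^2 - 4(1)(-28) = 9 + 112 = 121.
sqrt(121) = 11, so x = (3 ± 11)/2: x = 7 or x = -4.
Collecting all roots found:

x = -4, x = 0, x = 3, x = 7


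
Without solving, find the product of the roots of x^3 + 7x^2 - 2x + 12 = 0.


By Vieta's formulas for x^3 + bx^2 + cx + d = 0:
  r1 + r2 + r3 = -b/a = -7
  r1*r2 + r1*r3 + r2*r3 = c/a = -2
  r1*r2*r3 = -d/a = -12


Product = -12


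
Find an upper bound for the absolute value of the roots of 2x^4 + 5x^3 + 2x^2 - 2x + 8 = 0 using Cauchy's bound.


Cauchy's bound: all roots r satisfy |r| <= 1 + max(|a_i/a_n|) for i = 0,...,n-1
where a_n is the leading coefficient.

Coefficients: [2, 5, 2, -2, 8]
Leading coefficient a_n = 2
Ratios |a_i/a_n|: 5/2, 1, 1, 4
Maximum ratio: 4
Cauchy's bound: |r| <= 1 + 4 = 5

Upper bound = 5


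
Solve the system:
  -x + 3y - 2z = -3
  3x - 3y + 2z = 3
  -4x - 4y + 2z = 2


Using Cramer's rule. Expand each determinant along the first row.
D  = (-1)*[(-3)*2 - 2*(-4)] - 3*[3*2 - 2*(-4)] + (-2)*[3*(-4) - (-3)*(-4)]
  = (-1)*(2) - 3*(14) + (-2)*(-24) = 4
Dx = (-3)*[(-3)*2 - 2*(-4)] - 3*[3*2 - 2*2] + (-2)*[3*(-4) - (-3)*2]
  = (-3)*(2) - 3*(2) + (-2)*(-6) = 0
Dy = (-1)*[3*2 - 2*2] - (-3)*[3*2 - 2*(-4)] + (-2)*[3*2 - 3*(-4)]
  = (-1)*(2) - (-3)*(14) + (-2)*(18) = 4
Dz = (-1)*[(-3)*2 - 3*(-4)] - 3*[3*2 - 3*(-4)] + (-3)*[3*(-4) - (-3)*(-4)]
  = (-1)*(6) - 3*(18) + (-3)*(-24) = 12
x = Dx/D = 0/4 = 0, y = Dy/D = 4/4 = 1, z = Dz/D = 12/4 = 3
Check eq1: (-1)(0) + (3)(1) + (-2)(3) = -3 = -3 ✓
Check eq2: (3)(0) + (-3)(1) + (2)(3) = 3 = 3 ✓
Check eq3: (-4)(0) + (-4)(1) + (2)(3) = 2 = 2 ✓

x = 0, y = 1, z = 3


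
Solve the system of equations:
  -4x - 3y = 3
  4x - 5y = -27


Using Cramer's rule:
Determinant D = (-4)(-5) - (4)(-3) = 20 + 12 = 32
Dx = (3)(-5) - (-27)(-3) = -15 - 81 = -96
Dy = (-4)(-27) - (4)(3) = 108 - 12 = 96
x = Dx/D = -96/32 = -3
y = Dy/D = 96/32 = 3

x = -3, y = 3


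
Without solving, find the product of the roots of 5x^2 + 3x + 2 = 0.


By Vieta's formulas for ax^2 + bx + c = 0:
  Sum of roots = -b/a
  Product of roots = c/a

Here a = 5, b = 3, c = 2
Sum = -(3)/5 = -3/5
Product = 2/5 = 2/5

Product = 2/5


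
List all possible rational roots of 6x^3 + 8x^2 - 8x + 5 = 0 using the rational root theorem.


Rational root theorem: possible roots are ±p/q where:
  p divides the constant term (5): p ∈ {1, 5}
  q divides the leading coefficient (6): q ∈ {1, 2, 3, 6}

All possible rational roots: -5, -5/2, -5/3, -1, -5/6, -1/2, -1/3, -1/6, 1/6, 1/3, 1/2, 5/6, 1, 5/3, 5/2, 5

-5, -5/2, -5/3, -1, -5/6, -1/2, -1/3, -1/6, 1/6, 1/3, 1/2, 5/6, 1, 5/3, 5/2, 5


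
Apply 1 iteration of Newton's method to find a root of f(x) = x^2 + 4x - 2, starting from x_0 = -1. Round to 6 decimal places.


Newton's method: x_(n+1) = x_n - f(x_n)/f'(x_n)
f(x) = x^2 + 4x - 2
f'(x) = 2x + 4

Iteration 1:
  f(-1.000000) = -5.000000
  f'(-1.000000) = 2.000000
  x_1 = -1.000000 - (-5.000000)/(2.000000) = 1.500000

x_1 = 1.500000


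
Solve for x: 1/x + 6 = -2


Subtract 6 from both sides: 1/x = -8
Multiply both sides by x: 1 = -8 * x
Divide by -8: x = -1/8

x = -1/8


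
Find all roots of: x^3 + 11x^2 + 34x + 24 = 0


Let p(x) = x^3 + 11x^2 + 34x + 24. By the rational root theorem (leading coefficient 1), any rational root is an integer divisor of 24: try ±1, ±2, ... in turn.
Test x = 1: value = 70 ≠ 0.
Test x = -1: value = 0 ✓, so (x + 1) is a factor.
Synthetic division by (x + 1): bring down 1; 1(-1) + 11 = 10; 10(-1) + 34 = 24; 24(-1) + 24 = 0 → quotient x^2 + 10x + 24, remainder 0.
Solve the quadratic x^2 + 10x + 24 = 0: discriminant = 10^2 - 4(1)(24) = 100 - 96 = 4.
sqrt(4) = 2, so x = (-10 ± 2)/2: x = -4 or x = -6.
Collecting all roots found:

x = -6, x = -4, x = -1


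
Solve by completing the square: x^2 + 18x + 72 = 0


Start: x^2 + 18x + 72 = 0
Move constant: x^2 + 18x = -72
Half of 18 is 9, squared is 81
Add 81 to both sides: x^2 + 18x + 81 = 9
(x + 9)^2 = 9
x + 9 = ±3
x = -9 + 3 = -6 or x = -9 - 3 = -12

x = -12, x = -6


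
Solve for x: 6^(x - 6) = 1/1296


Express both sides with the same base.
1/1296 = 6^(-4)
Since the bases match, equate exponents: x - 6 = -4
So x = -4 - (-6) = 2

x = 2


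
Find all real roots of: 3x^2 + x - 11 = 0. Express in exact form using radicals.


Using the quadratic formula: x = (-b ± sqrt(b^2 - 4ac)) / (2a)
Here a = 3, b = 1, c = -11
Discriminant = b^2 - 4ac = 1^2 - 4(3)(-11) = 1 + 132 = 133
Since discriminant = 133 > 0, there are two real roots.
x = (-1 ± sqrt(133)) / 6
Numerically: x ≈ 1.7554 or x ≈ -2.0888

x = (-1 + sqrt(133)) / 6 or x = (-1 - sqrt(133)) / 6


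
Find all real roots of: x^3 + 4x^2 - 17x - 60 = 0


Let p(x) = x^3 + 4x^2 - 17x - 60. By the rational root theorem (leading coefficient 1), any rational root is an integer divisor of 60: try ±1, ±2, ... in turn.
Test x = 1: value = -72 ≠ 0.
Test x = -1: value = -40 ≠ 0.
Test x = 2: value = -70 ≠ 0.
Test x = -2: value = -18 ≠ 0.
Test x = 3: value = -48 ≠ 0.
Test x = -3: value = 0 ✓, so (x + 3) is a factor.
Synthetic division by (x + 3): bring down 1; 1(-3) + 4 = 1; 1(-3) - 17 = -20; (-20)(-3) - 60 = 0 → quotient x^2 + x - 20, remainder 0.
Solve the quadratic x^2 + x - 20 = 0: discriminant = 1^2 - 4(1)(-20) = 1 + 80 = 81.
sqrt(81) = 9, so x = (-1 ± 9)/2: x = 4 or x = -5.

x = -5, x = -3, x = 4


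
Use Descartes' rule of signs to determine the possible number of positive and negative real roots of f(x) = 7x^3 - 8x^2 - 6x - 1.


Descartes' rule of signs:

For positive roots, count sign changes in f(x) = 7x^3 - 8x^2 - 6x - 1:
Signs of coefficients: +, -, -, -
Number of sign changes: 1
Possible positive real roots: 1

For negative roots, examine f(-x) = -7x^3 - 8x^2 + 6x - 1:
Signs of coefficients: -, -, +, -
Number of sign changes: 2
Possible negative real roots: 2, 0

Positive roots: 1; Negative roots: 2 or 0


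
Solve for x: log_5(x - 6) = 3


Convert to exponential form: x - 6 = 5^3 = 125
x = 125 + 6 = 131
Check: log_5(131 - 6) = log_5(125) = log_5(125) = 3 ✓

x = 131


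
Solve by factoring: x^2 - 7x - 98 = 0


We need two numbers that multiply to -98 and add to -7.
Those numbers are 7 and -14 (since 7 * (-14) = -98 and 7 + (-14) = -7).
So x^2 - 7x - 98 = (x + 7)(x - 14) = 0
Setting each factor to zero: x = -7 or x = 14

x = -7, x = 14


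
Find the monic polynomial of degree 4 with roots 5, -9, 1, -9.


A monic polynomial with roots 5, -9, 1, -9 is:
p(x) = (x - 5)(x + 9)(x - 1)(x + 9)
After multiplying by (x - 5): x - 5
After multiplying by (x + 9): x^2 + 4x - 45
After multiplying by (x - 1): x^3 + 3x^2 - 49x + 45
After multiplying by (x + 9): x^4 + 12x^3 - 22x^2 - 396x + 405

x^4 + 12x^3 - 22x^2 - 396x + 405


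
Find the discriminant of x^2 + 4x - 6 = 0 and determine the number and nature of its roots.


For ax^2 + bx + c = 0, discriminant D = b^2 - 4ac
Here a = 1, b = 4, c = -6
D = (4)^2 - 4(1)(-6) = 16 + 24 = 40

D = 40 > 0 but not a perfect square
The equation has 2 distinct real irrational roots.

Discriminant = 40, 2 distinct real irrational roots


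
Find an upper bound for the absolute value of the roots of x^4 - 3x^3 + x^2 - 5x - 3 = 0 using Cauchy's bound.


Cauchy's bound: all roots r satisfy |r| <= 1 + max(|a_i/a_n|) for i = 0,...,n-1
where a_n is the leading coefficient.

Coefficients: [1, -3, 1, -5, -3]
Leading coefficient a_n = 1
Ratios |a_i/a_n|: 3, 1, 5, 3
Maximum ratio: 5
Cauchy's bound: |r| <= 1 + 5 = 6

Upper bound = 6


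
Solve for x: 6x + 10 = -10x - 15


Starting with: 6x + 10 = -10x - 15
Move all x terms to left: (6 + 10)x = -15 - 10
Simplify: 16x = -25
Divide both sides by 16: x = -25/16

x = -25/16


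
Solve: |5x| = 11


An absolute value equation |expr| = 11 gives two cases:
Case 1: 5x = 11
  5x = 11, so x = 11/5
Case 2: 5x = -11
  5x = -11, so x = -11/5

x = -11/5, x = 11/5


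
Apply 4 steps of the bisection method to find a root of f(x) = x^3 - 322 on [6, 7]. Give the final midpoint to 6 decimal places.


f(x) = x^3 - 322
f(6) = -106 < 0
f(7) = 21 > 0

Step 1: midpoint = (6.000000 + 7.000000)/2 = 6.500000
  f(6.500000) = -47.375000
  f(mid) < 0, so root is in [6.500000, 7.000000]

Step 2: midpoint = (6.500000 + 7.000000)/2 = 6.750000
  f(6.750000) = -14.453125
  f(mid) < 0, so root is in [6.750000, 7.000000]

Step 3: midpoint = (6.750000 + 7.000000)/2 = 6.875000
  f(6.875000) = 2.951172
  f(mid) > 0, so root is in [6.750000, 6.875000]

Step 4: midpoint = (6.750000 + 6.875000)/2 = 6.812500
  f(6.812500) = -5.830811
  f(mid) < 0, so root is in [6.812500, 6.875000]

midpoint = 6.812500


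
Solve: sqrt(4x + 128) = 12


Square both sides: 4x + 128 = 12^2 = 144
4x = 144 - 128 = 16
x = 4
Check: sqrt(4*4 + 128) = sqrt(144) = 12 ✓

x = 4


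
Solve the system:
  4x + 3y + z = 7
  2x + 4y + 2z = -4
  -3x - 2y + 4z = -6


Using Cramer's rule. Expand each determinant along the first row.
D  = 4*[4*4 - 2*(-2)] - 3*[2*4 - 2*(-3)] + 1*[2*(-2) - 4*(-3)]
  = 4*(20) - 3*(14) + 1*(8) = 46
Dx = 7*[4*4 - 2*(-2)] - 3*[(-4)*4 - 2*(-6)] + 1*[(-4)*(-2) - 4*(-6)]
  = 7*(20) - 3*(-4) + 1*(32) = 184
Dy = 4*[(-4)*4 - 2*(-6)] - 7*[2*4 - 2*(-3)] + 1*[2*(-6) - (-4)*(-3)]
  = 4*(-4) - 7*(14) + 1*(-24) = -138
Dz = 4*[4*(-6) - (-4)*(-2)] - 3*[2*(-6) - (-4)*(-3)] + 7*[2*(-2) - 4*(-3)]
  = 4*(-32) - 3*(-24) + 7*(8) = 0
x = Dx/D = 184/46 = 4, y = Dy/D = -138/46 = -3, z = Dz/D = 0/46 = 0
Check eq1: (4)(4) + (3)(-3) + (1)(0) = 7 = 7 ✓
Check eq2: (2)(4) + (4)(-3) + (2)(0) = -4 = -4 ✓
Check eq3: (-3)(4) + (-2)(-3) + (4)(0) = -6 = -6 ✓

x = 4, y = -3, z = 0


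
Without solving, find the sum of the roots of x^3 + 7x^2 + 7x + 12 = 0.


By Vieta's formulas for x^3 + bx^2 + cx + d = 0:
  r1 + r2 + r3 = -b/a = -7
  r1*r2 + r1*r3 + r2*r3 = c/a = 7
  r1*r2*r3 = -d/a = -12


Sum = -7


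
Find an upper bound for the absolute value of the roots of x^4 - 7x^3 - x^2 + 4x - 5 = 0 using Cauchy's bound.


Cauchy's bound: all roots r satisfy |r| <= 1 + max(|a_i/a_n|) for i = 0,...,n-1
where a_n is the leading coefficient.

Coefficients: [1, -7, -1, 4, -5]
Leading coefficient a_n = 1
Ratios |a_i/a_n|: 7, 1, 4, 5
Maximum ratio: 7
Cauchy's bound: |r| <= 1 + 7 = 8

Upper bound = 8


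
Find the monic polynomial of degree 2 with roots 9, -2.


A monic polynomial with roots 9, -2 is:
p(x) = (x - 9)(x + 2)
After multiplying by (x - 9): x - 9
After multiplying by (x + 2): x^2 - 7x - 18

x^2 - 7x - 18


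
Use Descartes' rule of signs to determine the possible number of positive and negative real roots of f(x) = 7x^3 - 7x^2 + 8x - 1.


Descartes' rule of signs:

For positive roots, count sign changes in f(x) = 7x^3 - 7x^2 + 8x - 1:
Signs of coefficients: +, -, +, -
Number of sign changes: 3
Possible positive real roots: 3, 1

For negative roots, examine f(-x) = -7x^3 - 7x^2 - 8x - 1:
Signs of coefficients: -, -, -, -
Number of sign changes: 0
Possible negative real roots: 0

Positive roots: 3 or 1; Negative roots: 0


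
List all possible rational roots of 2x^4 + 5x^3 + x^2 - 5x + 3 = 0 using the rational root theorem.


Rational root theorem: possible roots are ±p/q where:
  p divides the constant term (3): p ∈ {1, 3}
  q divides the leading coefficient (2): q ∈ {1, 2}

All possible rational roots: -3, -3/2, -1, -1/2, 1/2, 1, 3/2, 3

-3, -3/2, -1, -1/2, 1/2, 1, 3/2, 3


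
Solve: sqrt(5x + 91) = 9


Square both sides: 5x + 91 = 9^2 = 81
5x = 81 - 91 = -10
x = -2
Check: sqrt(5*(-2) + 91) = sqrt(81) = 9 ✓

x = -2


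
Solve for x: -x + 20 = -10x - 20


Starting with: -x + 20 = -10x - 20
Move all x terms to left: (-1 + 10)x = -20 - 20
Simplify: 9x = -40
Divide both sides by 9: x = -40/9

x = -40/9


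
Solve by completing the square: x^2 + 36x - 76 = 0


Start: x^2 + 36x - 76 = 0
Move constant: x^2 + 36x = 76
Half of 36 is 18, squared is 324
Add 324 to both sides: x^2 + 36x + 324 = 400
(x + 18)^2 = 400
x + 18 = ±20
x = -18 + 20 = 2 or x = -18 - 20 = -38

x = -38, x = 2


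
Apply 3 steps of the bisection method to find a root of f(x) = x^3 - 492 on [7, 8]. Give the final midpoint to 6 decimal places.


f(x) = x^3 - 492
f(7) = -149 < 0
f(8) = 20 > 0

Step 1: midpoint = (7.000000 + 8.000000)/2 = 7.500000
  f(7.500000) = -70.125000
  f(mid) < 0, so root is in [7.500000, 8.000000]

Step 2: midpoint = (7.500000 + 8.000000)/2 = 7.750000
  f(7.750000) = -26.515625
  f(mid) < 0, so root is in [7.750000, 8.000000]

Step 3: midpoint = (7.750000 + 8.000000)/2 = 7.875000
  f(7.875000) = -3.626953
  f(mid) < 0, so root is in [7.875000, 8.000000]

midpoint = 7.875000


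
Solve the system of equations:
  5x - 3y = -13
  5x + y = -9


Using Cramer's rule:
Determinant D = (5)(1) - (5)(-3) = 5 + 15 = 20
Dx = (-13)(1) - (-9)(-3) = -13 - 27 = -40
Dy = (5)(-9) - (5)(-13) = -45 + 65 = 20
x = Dx/D = -40/20 = -2
y = Dy/D = 20/20 = 1

x = -2, y = 1


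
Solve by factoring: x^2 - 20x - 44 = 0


We need two numbers that multiply to -44 and add to -20.
Those numbers are -22 and 2 (since (-22) * 2 = -44 and (-22) + 2 = -20).
So x^2 - 20x - 44 = (x - 22)(x + 2) = 0
Setting each factor to zero: x = 22 or x = -2

x = -2, x = 22


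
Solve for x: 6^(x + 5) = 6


Express both sides with the same base.
6 = 6^1
Since the bases match, equate exponents: x + 5 = 1
So x = 1 - (5) = -4

x = -4


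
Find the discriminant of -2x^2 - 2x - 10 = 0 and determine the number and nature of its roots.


For ax^2 + bx + c = 0, discriminant D = b^2 - 4ac
Here a = -2, b = -2, c = -10
D = (-2)^2 - 4(-2)(-10) = 4 - 80 = -76

D = -76 < 0
The equation has no real roots (2 complex conjugate roots).

Discriminant = -76, no real roots (2 complex conjugate roots)


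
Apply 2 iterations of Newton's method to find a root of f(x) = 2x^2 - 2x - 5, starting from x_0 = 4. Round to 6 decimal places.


Newton's method: x_(n+1) = x_n - f(x_n)/f'(x_n)
f(x) = 2x^2 - 2x - 5
f'(x) = 4x - 2

Iteration 1:
  f(4.000000) = 19.000000
  f'(4.000000) = 14.000000
  x_1 = 4.000000 - (19.000000)/(14.000000) = 2.642857

Iteration 2:
  f(2.642857) = 3.683673
  f'(2.642857) = 8.571429
  x_2 = 2.642857 - (3.683673)/(8.571429) = 2.213095

x_2 = 2.213095


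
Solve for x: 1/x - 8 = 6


Subtract -8 from both sides: 1/x = 14
Multiply both sides by x: 1 = 14 * x
Divide by 14: x = 1/14

x = 1/14


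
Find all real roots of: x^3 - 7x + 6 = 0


Let p(x) = x^3 - 7x + 6. By the rational root theorem (leading coefficient 1), any rational root is an integer divisor of 6: try ±1, ±2, ... in turn.
Test x = 1: value = 0 ✓, so (x - 1) is a factor.
Synthetic division by (x - 1): bring down 1; 1(1) + 0 = 1; 1(1) - 7 = -6; (-6)(1) + 6 = 0 → quotient x^2 + x - 6, remainder 0.
Solve the quadratic x^2 + x - 6 = 0: discriminant = 1^2 - 4(1)(-6) = 1 + 24 = 25.
sqrt(25) = 5, so x = (-1 ± 5)/2: x = 2 or x = -3.

x = -3, x = 1, x = 2


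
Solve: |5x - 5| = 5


An absolute value equation |expr| = 5 gives two cases:
Case 1: 5x - 5 = 5
  5x = 10, so x = 2
Case 2: 5x - 5 = -5
  5x = 0, so x = 0

x = 0, x = 2


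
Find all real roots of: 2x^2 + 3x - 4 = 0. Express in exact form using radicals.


Using the quadratic formula: x = (-b ± sqrt(b^2 - 4ac)) / (2a)
Here a = 2, b = 3, c = -4
Discriminant = b^2 - 4ac = 3^2 - 4(2)(-4) = 9 + 32 = 41
Since discriminant = 41 > 0, there are two real roots.
x = (-3 ± sqrt(41)) / 4
Numerically: x ≈ 0.8508 or x ≈ -2.3508

x = (-3 + sqrt(41)) / 4 or x = (-3 - sqrt(41)) / 4


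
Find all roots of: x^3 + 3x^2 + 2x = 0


The constant term is 0, so x = 0 is a root. Factor out x:
  x^2 + 3x + 2 = 0
Solve the quadratic x^2 + 3x + 2 = 0: discriminant = 3^2 - 4(1)(2) = 9 - 8 = 1.
sqrt(1) = 1, so x = (-3 ± 1)/2: x = -1 or x = -2.
Collecting all roots found:

x = -2, x = -1, x = 0


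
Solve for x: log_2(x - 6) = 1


Convert to exponential form: x - 6 = 2^1 = 2
x = 2 + 6 = 8
Check: log_2(8 - 6) = log_2(2) = log_2(2) = 1 ✓

x = 8


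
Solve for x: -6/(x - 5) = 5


Multiply both sides by (x - 5): -6 = 5(x - 5)
Distribute: -6 = 5x - 25
5x = -6 + 25 = 19
x = 19/5

x = 19/5


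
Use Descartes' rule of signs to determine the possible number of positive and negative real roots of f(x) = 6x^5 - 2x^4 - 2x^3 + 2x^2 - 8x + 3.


Descartes' rule of signs:

For positive roots, count sign changes in f(x) = 6x^5 - 2x^4 - 2x^3 + 2x^2 - 8x + 3:
Signs of coefficients: +, -, -, +, -, +
Number of sign changes: 4
Possible positive real roots: 4, 2, 0

For negative roots, examine f(-x) = -6x^5 - 2x^4 + 2x^3 + 2x^2 + 8x + 3:
Signs of coefficients: -, -, +, +, +, +
Number of sign changes: 1
Possible negative real roots: 1

Positive roots: 4 or 2 or 0; Negative roots: 1


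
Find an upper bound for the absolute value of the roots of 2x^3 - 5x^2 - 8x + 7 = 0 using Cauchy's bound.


Cauchy's bound: all roots r satisfy |r| <= 1 + max(|a_i/a_n|) for i = 0,...,n-1
where a_n is the leading coefficient.

Coefficients: [2, -5, -8, 7]
Leading coefficient a_n = 2
Ratios |a_i/a_n|: 5/2, 4, 7/2
Maximum ratio: 4
Cauchy's bound: |r| <= 1 + 4 = 5

Upper bound = 5


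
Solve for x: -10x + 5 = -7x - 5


Starting with: -10x + 5 = -7x - 5
Move all x terms to left: (-10 + 7)x = -5 - 5
Simplify: -3x = -10
Divide both sides by -3: x = 10/3

x = 10/3


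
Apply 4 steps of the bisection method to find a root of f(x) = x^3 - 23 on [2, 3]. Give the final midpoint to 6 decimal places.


f(x) = x^3 - 23
f(2) = -15 < 0
f(3) = 4 > 0

Step 1: midpoint = (2.000000 + 3.000000)/2 = 2.500000
  f(2.500000) = -7.375000
  f(mid) < 0, so root is in [2.500000, 3.000000]

Step 2: midpoint = (2.500000 + 3.000000)/2 = 2.750000
  f(2.750000) = -2.203125
  f(mid) < 0, so root is in [2.750000, 3.000000]

Step 3: midpoint = (2.750000 + 3.000000)/2 = 2.875000
  f(2.875000) = 0.763672
  f(mid) > 0, so root is in [2.750000, 2.875000]

Step 4: midpoint = (2.750000 + 2.875000)/2 = 2.812500
  f(2.812500) = -0.752686
  f(mid) < 0, so root is in [2.812500, 2.875000]

midpoint = 2.812500


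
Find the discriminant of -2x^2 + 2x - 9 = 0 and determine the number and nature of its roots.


For ax^2 + bx + c = 0, discriminant D = b^2 - 4ac
Here a = -2, b = 2, c = -9
D = (2)^2 - 4(-2)(-9) = 4 - 72 = -68

D = -68 < 0
The equation has no real roots (2 complex conjugate roots).

Discriminant = -68, no real roots (2 complex conjugate roots)


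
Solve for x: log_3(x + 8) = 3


Convert to exponential form: x + 8 = 3^3 = 27
x = 27 - 8 = 19
Check: log_3(19 + 8) = log_3(27) = log_3(27) = 3 ✓

x = 19


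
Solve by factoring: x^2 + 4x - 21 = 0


We need two numbers that multiply to -21 and add to 4.
Those numbers are -3 and 7 (since (-3) * 7 = -21 and (-3) + 7 = 4).
So x^2 + 4x - 21 = (x - 3)(x + 7) = 0
Setting each factor to zero: x = 3 or x = -7

x = -7, x = 3


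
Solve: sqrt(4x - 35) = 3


Square both sides: 4x - 35 = 3^2 = 9
4x = 9 + 35 = 44
x = 11
Check: sqrt(4*11 - 35) = sqrt(9) = 3 ✓

x = 11


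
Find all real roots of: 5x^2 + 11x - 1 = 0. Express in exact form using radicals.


Using the quadratic formula: x = (-b ± sqrt(b^2 - 4ac)) / (2a)
Here a = 5, b = 11, c = -1
Discriminant = b^2 - 4ac = 11^2 - 4(5)(-1) = 121 + 20 = 141
Since discriminant = 141 > 0, there are two real roots.
x = (-11 ± sqrt(141)) / 10
Numerically: x ≈ 0.0874 or x ≈ -2.2874

x = (-11 + sqrt(141)) / 10 or x = (-11 - sqrt(141)) / 10


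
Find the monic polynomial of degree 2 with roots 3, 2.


A monic polynomial with roots 3, 2 is:
p(x) = (x - 3)(x - 2)
After multiplying by (x - 3): x - 3
After multiplying by (x - 2): x^2 - 5x + 6

x^2 - 5x + 6
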